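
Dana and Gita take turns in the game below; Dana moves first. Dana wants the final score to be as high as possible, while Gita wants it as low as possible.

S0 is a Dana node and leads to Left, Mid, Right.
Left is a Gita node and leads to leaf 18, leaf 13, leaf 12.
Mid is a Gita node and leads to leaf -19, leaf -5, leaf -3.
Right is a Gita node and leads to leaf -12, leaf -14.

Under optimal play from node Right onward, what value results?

-14

Right (Gita): min(-12, -14) = -14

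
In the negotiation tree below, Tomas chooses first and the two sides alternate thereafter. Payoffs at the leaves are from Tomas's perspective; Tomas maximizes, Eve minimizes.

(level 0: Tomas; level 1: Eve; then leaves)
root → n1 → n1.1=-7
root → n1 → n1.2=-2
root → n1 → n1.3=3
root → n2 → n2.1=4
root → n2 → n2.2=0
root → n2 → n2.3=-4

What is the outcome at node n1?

n1 (Eve): min(-7, -2, 3) = -7

-7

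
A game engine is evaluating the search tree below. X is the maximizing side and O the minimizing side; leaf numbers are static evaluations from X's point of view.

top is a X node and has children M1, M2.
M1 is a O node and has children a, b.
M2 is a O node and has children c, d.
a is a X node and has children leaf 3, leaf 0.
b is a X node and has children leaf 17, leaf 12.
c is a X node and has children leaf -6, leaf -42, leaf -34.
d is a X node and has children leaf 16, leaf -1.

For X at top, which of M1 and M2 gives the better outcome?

a (X): max(3, 0) = 3
b (X): max(17, 12) = 17
M1 (O): min(3, 17) = 3
c (X): max(-6, -42, -34) = -6
d (X): max(16, -1) = 16
M2 (O): min(-6, 16) = -6
X prefers the higher value; M1=3, M2=-6. M1 is better since 3 > -6.

M1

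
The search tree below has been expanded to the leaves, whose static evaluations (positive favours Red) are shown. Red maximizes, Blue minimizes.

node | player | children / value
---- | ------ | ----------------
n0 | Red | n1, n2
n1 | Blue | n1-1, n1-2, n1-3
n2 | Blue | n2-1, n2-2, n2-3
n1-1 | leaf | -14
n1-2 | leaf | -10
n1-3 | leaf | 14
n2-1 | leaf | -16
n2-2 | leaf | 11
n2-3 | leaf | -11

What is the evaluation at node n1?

-14

n1 (Blue): min(-14, -10, 14) = -14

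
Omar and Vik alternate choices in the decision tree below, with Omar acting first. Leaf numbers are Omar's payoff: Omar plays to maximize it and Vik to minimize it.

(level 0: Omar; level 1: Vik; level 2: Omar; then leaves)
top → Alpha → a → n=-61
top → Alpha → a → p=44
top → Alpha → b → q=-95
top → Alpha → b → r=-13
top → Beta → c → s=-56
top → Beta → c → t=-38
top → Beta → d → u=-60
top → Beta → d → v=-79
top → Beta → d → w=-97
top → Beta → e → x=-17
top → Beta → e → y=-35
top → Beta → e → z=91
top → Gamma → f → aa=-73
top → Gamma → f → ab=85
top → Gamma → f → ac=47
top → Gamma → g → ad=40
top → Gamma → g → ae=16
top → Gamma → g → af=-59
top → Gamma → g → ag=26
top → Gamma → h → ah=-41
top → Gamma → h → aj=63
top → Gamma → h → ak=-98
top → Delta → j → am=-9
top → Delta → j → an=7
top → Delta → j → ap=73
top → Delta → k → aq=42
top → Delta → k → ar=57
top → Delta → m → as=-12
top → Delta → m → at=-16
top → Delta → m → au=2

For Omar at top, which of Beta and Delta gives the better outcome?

Delta

c (Omar): max(-56, -38) = -38
d (Omar): max(-60, -79, -97) = -60
e (Omar): max(-17, -35, 91) = 91
Beta (Vik): min(-38, -60, 91) = -60
j (Omar): max(-9, 7, 73) = 73
k (Omar): max(42, 57) = 57
m (Omar): max(-12, -16, 2) = 2
Delta (Vik): min(73, 57, 2) = 2
Omar prefers the higher value; Beta=-60, Delta=2. Delta is better since 2 > -60.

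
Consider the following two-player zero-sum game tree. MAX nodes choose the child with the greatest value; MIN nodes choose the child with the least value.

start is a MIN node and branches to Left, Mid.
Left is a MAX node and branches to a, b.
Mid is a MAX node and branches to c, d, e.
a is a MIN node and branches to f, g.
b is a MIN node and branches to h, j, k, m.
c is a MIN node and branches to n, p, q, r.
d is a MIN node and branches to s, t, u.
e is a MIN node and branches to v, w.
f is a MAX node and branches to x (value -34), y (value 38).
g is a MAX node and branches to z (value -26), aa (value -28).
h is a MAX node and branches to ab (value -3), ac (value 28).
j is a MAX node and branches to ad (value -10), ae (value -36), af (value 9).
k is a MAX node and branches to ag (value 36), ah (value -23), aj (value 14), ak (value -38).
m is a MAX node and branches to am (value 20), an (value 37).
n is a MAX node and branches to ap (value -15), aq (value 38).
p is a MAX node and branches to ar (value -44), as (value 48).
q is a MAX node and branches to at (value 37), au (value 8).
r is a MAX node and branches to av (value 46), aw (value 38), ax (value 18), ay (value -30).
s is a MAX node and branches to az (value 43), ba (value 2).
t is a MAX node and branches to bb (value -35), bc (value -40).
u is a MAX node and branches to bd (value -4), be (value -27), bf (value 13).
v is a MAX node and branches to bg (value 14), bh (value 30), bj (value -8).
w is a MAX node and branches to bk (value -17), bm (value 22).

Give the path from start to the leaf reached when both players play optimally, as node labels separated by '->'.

start -> Left -> b -> j -> af

f (MAX): max(-34, 38) = 38
g (MAX): max(-26, -28) = -26
a (MIN): min(38, -26) = -26
h (MAX): max(-3, 28) = 28
j (MAX): max(-10, -36, 9) = 9
k (MAX): max(36, -23, 14, -38) = 36
m (MAX): max(20, 37) = 37
b (MIN): min(28, 9, 36, 37) = 9
Left (MAX): max(-26, 9) = 9
n (MAX): max(-15, 38) = 38
p (MAX): max(-44, 48) = 48
q (MAX): max(37, 8) = 37
r (MAX): max(46, 38, 18, -30) = 46
c (MIN): min(38, 48, 37, 46) = 37
s (MAX): max(43, 2) = 43
t (MAX): max(-35, -40) = -35
u (MAX): max(-4, -27, 13) = 13
d (MIN): min(43, -35, 13) = -35
v (MAX): max(14, 30, -8) = 30
w (MAX): max(-17, 22) = 22
e (MIN): min(30, 22) = 22
Mid (MAX): max(37, -35, 22) = 37
start (MIN): min(9, 37) = 9
At start, MIN picks Left (lowest: 9).
At Left, MAX picks b (highest: 9).
At b, MIN picks j (lowest: 9).
At j, MAX picks af (highest: 9).
Terminal value 9.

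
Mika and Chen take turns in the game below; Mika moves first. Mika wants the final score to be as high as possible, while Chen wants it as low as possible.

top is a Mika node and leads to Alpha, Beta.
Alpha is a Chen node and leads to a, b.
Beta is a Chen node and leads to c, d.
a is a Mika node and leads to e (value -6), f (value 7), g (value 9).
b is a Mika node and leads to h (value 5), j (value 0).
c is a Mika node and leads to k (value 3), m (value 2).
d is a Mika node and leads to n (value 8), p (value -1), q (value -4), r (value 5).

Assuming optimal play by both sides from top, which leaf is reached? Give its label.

a (Mika): max(-6, 7, 9) = 9
b (Mika): max(5, 0) = 5
Alpha (Chen): min(9, 5) = 5
c (Mika): max(3, 2) = 3
d (Mika): max(8, -1, -4, 5) = 8
Beta (Chen): min(3, 8) = 3
top (Mika): max(5, 3) = 5
At top, Mika picks Alpha (highest: 5).
At Alpha, Chen picks b (lowest: 5).
At b, Mika picks h (highest: 5).
Terminal value 5.

h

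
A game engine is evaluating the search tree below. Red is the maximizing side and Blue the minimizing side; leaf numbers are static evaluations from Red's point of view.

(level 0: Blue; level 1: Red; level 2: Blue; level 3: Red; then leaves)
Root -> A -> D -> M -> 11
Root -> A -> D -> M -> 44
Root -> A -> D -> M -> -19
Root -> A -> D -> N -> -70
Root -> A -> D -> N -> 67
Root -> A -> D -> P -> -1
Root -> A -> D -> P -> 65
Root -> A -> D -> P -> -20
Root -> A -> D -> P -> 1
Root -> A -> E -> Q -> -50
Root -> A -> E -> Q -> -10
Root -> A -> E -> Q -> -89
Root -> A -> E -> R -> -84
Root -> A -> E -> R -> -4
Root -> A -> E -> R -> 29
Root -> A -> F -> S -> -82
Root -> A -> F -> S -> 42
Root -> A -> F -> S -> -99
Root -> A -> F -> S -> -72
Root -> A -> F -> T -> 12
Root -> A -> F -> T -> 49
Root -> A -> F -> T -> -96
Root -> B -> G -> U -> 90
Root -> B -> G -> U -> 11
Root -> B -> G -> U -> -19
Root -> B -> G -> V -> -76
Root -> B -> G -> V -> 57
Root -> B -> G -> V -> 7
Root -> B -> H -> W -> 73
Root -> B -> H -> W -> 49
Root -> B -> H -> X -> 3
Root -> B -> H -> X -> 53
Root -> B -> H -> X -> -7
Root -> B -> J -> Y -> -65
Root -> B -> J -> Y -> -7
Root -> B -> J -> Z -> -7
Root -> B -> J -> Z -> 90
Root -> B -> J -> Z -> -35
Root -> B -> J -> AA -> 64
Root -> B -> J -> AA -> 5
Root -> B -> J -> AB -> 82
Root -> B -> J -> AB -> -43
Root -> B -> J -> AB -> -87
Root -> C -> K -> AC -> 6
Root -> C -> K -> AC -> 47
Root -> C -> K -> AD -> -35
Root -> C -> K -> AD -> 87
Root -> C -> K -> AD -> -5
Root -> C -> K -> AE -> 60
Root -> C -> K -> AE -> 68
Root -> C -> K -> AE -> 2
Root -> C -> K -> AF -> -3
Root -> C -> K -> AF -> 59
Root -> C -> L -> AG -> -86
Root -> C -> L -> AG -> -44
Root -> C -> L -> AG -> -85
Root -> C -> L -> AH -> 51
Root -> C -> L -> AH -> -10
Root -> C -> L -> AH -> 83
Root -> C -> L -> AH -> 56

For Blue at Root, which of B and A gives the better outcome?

A

U (Red): max(90, 11, -19) = 90
V (Red): max(-76, 57, 7) = 57
G (Blue): min(90, 57) = 57
W (Red): max(73, 49) = 73
X (Red): max(3, 53, -7) = 53
H (Blue): min(73, 53) = 53
Y (Red): max(-65, -7) = -7
Z (Red): max(-7, 90, -35) = 90
AA (Red): max(64, 5) = 64
AB (Red): max(82, -43, -87) = 82
J (Blue): min(-7, 90, 64, 82) = -7
B (Red): max(57, 53, -7) = 57
M (Red): max(11, 44, -19) = 44
N (Red): max(-70, 67) = 67
P (Red): max(-1, 65, -20, 1) = 65
D (Blue): min(44, 67, 65) = 44
Q (Red): max(-50, -10, -89) = -10
R (Red): max(-84, -4, 29) = 29
E (Blue): min(-10, 29) = -10
S (Red): max(-82, 42, -99, -72) = 42
T (Red): max(12, 49, -96) = 49
F (Blue): min(42, 49) = 42
A (Red): max(44, -10, 42) = 44
Blue prefers the lower value; B=57, A=44. A is better since 44 < 57.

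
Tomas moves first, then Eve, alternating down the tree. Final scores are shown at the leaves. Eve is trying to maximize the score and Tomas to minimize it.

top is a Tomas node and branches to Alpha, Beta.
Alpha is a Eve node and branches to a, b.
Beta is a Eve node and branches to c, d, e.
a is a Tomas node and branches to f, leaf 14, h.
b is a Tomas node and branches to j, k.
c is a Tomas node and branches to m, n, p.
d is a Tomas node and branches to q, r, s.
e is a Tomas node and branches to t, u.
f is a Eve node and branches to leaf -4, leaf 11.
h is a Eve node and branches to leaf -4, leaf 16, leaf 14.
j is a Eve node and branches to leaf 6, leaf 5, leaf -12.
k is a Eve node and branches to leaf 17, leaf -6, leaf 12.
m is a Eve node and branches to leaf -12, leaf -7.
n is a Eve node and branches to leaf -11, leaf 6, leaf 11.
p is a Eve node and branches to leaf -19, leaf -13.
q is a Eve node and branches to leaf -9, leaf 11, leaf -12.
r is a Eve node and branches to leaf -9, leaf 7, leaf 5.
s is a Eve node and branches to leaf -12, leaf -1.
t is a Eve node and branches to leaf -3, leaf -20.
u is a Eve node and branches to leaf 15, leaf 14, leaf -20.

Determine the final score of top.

-1

f (Eve): max(-4, 11) = 11
h (Eve): max(-4, 16, 14) = 16
a (Tomas): min(11, 14, 16) = 11
j (Eve): max(6, 5, -12) = 6
k (Eve): max(17, -6, 12) = 17
b (Tomas): min(6, 17) = 6
Alpha (Eve): max(11, 6) = 11
m (Eve): max(-12, -7) = -7
n (Eve): max(-11, 6, 11) = 11
p (Eve): max(-19, -13) = -13
c (Tomas): min(-7, 11, -13) = -13
q (Eve): max(-9, 11, -12) = 11
r (Eve): max(-9, 7, 5) = 7
s (Eve): max(-12, -1) = -1
d (Tomas): min(11, 7, -1) = -1
t (Eve): max(-3, -20) = -3
u (Eve): max(15, 14, -20) = 15
e (Tomas): min(-3, 15) = -3
Beta (Eve): max(-13, -1, -3) = -1
top (Tomas): min(11, -1) = -1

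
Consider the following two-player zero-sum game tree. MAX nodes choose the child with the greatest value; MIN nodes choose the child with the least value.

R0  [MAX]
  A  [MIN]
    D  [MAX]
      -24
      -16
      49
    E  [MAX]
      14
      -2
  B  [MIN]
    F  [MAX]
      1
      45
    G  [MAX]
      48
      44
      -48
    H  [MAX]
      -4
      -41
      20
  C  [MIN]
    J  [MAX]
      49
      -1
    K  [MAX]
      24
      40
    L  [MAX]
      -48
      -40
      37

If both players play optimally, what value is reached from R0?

D (MAX): max(-24, -16, 49) = 49
E (MAX): max(14, -2) = 14
A (MIN): min(49, 14) = 14
F (MAX): max(1, 45) = 45
G (MAX): max(48, 44, -48) = 48
H (MAX): max(-4, -41, 20) = 20
B (MIN): min(45, 48, 20) = 20
J (MAX): max(49, -1) = 49
K (MAX): max(24, 40) = 40
L (MAX): max(-48, -40, 37) = 37
C (MIN): min(49, 40, 37) = 37
R0 (MAX): max(14, 20, 37) = 37

37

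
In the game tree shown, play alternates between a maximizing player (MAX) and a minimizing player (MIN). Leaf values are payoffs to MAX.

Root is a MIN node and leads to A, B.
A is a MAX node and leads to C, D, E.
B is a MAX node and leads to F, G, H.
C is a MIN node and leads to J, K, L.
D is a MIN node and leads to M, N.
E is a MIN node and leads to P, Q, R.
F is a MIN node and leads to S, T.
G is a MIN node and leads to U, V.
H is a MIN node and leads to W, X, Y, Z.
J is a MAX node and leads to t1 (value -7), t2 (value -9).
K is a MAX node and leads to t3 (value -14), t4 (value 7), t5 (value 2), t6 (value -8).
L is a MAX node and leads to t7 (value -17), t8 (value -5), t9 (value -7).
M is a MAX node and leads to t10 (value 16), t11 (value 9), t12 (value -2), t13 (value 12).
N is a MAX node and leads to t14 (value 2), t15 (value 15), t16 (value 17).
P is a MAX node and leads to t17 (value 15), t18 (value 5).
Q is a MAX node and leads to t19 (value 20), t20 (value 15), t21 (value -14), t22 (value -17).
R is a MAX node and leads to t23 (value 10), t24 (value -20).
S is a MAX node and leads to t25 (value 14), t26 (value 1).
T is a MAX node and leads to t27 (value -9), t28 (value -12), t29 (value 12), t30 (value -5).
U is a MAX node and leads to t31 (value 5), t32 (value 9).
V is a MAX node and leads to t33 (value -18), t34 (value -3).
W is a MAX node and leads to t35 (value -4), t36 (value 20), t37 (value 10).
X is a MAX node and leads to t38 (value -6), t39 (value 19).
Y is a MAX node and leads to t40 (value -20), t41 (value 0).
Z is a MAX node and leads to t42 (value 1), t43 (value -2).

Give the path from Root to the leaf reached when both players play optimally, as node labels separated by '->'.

Root -> B -> F -> T -> t29

J (MAX): max(-7, -9) = -7
K (MAX): max(-14, 7, 2, -8) = 7
L (MAX): max(-17, -5, -7) = -5
C (MIN): min(-7, 7, -5) = -7
M (MAX): max(16, 9, -2, 12) = 16
N (MAX): max(2, 15, 17) = 17
D (MIN): min(16, 17) = 16
P (MAX): max(15, 5) = 15
Q (MAX): max(20, 15, -14, -17) = 20
R (MAX): max(10, -20) = 10
E (MIN): min(15, 20, 10) = 10
A (MAX): max(-7, 16, 10) = 16
S (MAX): max(14, 1) = 14
T (MAX): max(-9, -12, 12, -5) = 12
F (MIN): min(14, 12) = 12
U (MAX): max(5, 9) = 9
V (MAX): max(-18, -3) = -3
G (MIN): min(9, -3) = -3
W (MAX): max(-4, 20, 10) = 20
X (MAX): max(-6, 19) = 19
Y (MAX): max(-20, 0) = 0
Z (MAX): max(1, -2) = 1
H (MIN): min(20, 19, 0, 1) = 0
B (MAX): max(12, -3, 0) = 12
Root (MIN): min(16, 12) = 12
At Root, MIN picks B (lowest: 12).
At B, MAX picks F (highest: 12).
At F, MIN picks T (lowest: 12).
At T, MAX picks t29 (highest: 12).
Terminal value 12.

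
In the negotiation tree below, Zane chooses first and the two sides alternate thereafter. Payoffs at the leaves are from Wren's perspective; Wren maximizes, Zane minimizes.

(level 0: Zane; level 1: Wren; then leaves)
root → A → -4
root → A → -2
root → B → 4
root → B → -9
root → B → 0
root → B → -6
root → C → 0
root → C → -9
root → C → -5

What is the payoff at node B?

B (Wren): max(4, -9, 0, -6) = 4

4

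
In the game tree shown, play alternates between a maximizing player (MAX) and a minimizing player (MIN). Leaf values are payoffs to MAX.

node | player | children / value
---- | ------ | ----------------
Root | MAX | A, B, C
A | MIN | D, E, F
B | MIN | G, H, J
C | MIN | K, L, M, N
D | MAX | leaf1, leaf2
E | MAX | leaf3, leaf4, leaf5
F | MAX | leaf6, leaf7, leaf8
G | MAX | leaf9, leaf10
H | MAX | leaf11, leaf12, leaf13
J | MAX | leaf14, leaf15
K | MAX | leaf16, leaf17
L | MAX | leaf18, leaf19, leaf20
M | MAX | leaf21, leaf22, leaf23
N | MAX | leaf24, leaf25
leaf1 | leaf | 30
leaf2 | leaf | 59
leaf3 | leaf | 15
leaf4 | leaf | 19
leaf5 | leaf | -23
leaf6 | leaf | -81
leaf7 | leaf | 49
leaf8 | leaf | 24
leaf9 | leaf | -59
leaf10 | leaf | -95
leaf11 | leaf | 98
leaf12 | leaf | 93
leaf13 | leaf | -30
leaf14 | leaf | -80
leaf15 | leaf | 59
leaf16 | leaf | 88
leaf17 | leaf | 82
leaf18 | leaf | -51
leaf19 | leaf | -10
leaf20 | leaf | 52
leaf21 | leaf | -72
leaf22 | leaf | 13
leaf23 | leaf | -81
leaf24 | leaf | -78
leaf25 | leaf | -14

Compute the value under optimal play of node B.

-59

G (MAX): max(-59, -95) = -59
H (MAX): max(98, 93, -30) = 98
J (MAX): max(-80, 59) = 59
B (MIN): min(-59, 98, 59) = -59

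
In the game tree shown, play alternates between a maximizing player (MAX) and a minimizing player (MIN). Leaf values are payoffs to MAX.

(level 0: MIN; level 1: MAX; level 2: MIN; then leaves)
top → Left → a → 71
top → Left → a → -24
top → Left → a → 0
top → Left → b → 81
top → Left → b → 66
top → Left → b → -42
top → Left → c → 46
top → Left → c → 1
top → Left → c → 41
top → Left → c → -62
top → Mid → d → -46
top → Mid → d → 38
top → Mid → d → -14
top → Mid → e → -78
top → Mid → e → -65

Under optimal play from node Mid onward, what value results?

-46

d (MIN): min(-46, 38, -14) = -46
e (MIN): min(-78, -65) = -78
Mid (MAX): max(-46, -78) = -46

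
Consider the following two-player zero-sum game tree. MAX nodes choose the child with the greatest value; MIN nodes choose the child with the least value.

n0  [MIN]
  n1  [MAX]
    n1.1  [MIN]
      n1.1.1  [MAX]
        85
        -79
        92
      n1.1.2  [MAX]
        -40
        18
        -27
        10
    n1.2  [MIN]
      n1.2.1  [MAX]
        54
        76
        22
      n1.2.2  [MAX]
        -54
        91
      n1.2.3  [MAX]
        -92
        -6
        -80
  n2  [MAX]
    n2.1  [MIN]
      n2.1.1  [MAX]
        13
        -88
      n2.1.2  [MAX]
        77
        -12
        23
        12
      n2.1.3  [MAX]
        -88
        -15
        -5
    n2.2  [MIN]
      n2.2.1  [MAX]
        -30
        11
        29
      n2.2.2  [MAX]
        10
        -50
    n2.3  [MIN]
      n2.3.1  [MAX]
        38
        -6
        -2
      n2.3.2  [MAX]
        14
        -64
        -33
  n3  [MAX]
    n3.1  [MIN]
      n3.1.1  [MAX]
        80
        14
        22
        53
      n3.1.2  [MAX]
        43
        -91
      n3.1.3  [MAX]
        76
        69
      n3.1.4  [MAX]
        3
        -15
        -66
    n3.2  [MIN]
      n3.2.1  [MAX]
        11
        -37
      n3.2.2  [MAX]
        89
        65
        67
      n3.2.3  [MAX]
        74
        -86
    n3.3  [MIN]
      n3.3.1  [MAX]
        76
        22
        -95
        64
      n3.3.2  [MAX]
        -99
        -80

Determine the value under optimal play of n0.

n1.1.1 (MAX): max(85, -79, 92) = 92
n1.1.2 (MAX): max(-40, 18, -27, 10) = 18
n1.1 (MIN): min(92, 18) = 18
n1.2.1 (MAX): max(54, 76, 22) = 76
n1.2.2 (MAX): max(-54, 91) = 91
n1.2.3 (MAX): max(-92, -6, -80) = -6
n1.2 (MIN): min(76, 91, -6) = -6
n1 (MAX): max(18, -6) = 18
n2.1.1 (MAX): max(13, -88) = 13
n2.1.2 (MAX): max(77, -12, 23, 12) = 77
n2.1.3 (MAX): max(-88, -15, -5) = -5
n2.1 (MIN): min(13, 77, -5) = -5
n2.2.1 (MAX): max(-30, 11, 29) = 29
n2.2.2 (MAX): max(10, -50) = 10
n2.2 (MIN): min(29, 10) = 10
n2.3.1 (MAX): max(38, -6, -2) = 38
n2.3.2 (MAX): max(14, -64, -33) = 14
n2.3 (MIN): min(38, 14) = 14
n2 (MAX): max(-5, 10, 14) = 14
n3.1.1 (MAX): max(80, 14, 22, 53) = 80
n3.1.2 (MAX): max(43, -91) = 43
n3.1.3 (MAX): max(76, 69) = 76
n3.1.4 (MAX): max(3, -15, -66) = 3
n3.1 (MIN): min(80, 43, 76, 3) = 3
n3.2.1 (MAX): max(11, -37) = 11
n3.2.2 (MAX): max(89, 65, 67) = 89
n3.2.3 (MAX): max(74, -86) = 74
n3.2 (MIN): min(11, 89, 74) = 11
n3.3.1 (MAX): max(76, 22, -95, 64) = 76
n3.3.2 (MAX): max(-99, -80) = -80
n3.3 (MIN): min(76, -80) = -80
n3 (MAX): max(3, 11, -80) = 11
n0 (MIN): min(18, 14, 11) = 11

11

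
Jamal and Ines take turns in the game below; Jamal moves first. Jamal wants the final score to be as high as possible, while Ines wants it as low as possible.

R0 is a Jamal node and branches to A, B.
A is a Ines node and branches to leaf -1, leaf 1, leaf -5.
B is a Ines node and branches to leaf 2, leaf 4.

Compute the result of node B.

2

B (Ines): min(2, 4) = 2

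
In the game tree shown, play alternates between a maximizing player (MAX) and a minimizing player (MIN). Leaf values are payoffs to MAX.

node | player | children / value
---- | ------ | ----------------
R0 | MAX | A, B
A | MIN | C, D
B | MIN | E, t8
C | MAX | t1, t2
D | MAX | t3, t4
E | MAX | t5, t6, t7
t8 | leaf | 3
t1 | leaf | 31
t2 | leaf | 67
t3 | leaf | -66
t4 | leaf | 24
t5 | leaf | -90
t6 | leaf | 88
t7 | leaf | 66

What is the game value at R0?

24

C (MAX): max(31, 67) = 67
D (MAX): max(-66, 24) = 24
A (MIN): min(67, 24) = 24
E (MAX): max(-90, 88, 66) = 88
B (MIN): min(88, 3) = 3
R0 (MAX): max(24, 3) = 24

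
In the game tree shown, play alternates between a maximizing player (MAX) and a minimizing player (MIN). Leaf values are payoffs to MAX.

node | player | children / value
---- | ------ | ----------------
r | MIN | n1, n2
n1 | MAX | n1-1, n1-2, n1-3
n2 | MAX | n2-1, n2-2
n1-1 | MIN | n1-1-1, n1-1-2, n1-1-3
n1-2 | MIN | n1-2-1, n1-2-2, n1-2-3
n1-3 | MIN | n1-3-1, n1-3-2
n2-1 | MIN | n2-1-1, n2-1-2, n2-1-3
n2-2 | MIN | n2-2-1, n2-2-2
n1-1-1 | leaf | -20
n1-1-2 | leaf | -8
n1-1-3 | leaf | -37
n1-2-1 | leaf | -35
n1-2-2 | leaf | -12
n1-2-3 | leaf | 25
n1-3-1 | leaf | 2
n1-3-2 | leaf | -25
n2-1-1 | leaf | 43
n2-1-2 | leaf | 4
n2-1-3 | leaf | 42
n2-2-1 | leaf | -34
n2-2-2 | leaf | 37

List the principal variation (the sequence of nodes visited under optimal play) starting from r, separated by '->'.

n1-1 (MIN): min(-20, -8, -37) = -37
n1-2 (MIN): min(-35, -12, 25) = -35
n1-3 (MIN): min(2, -25) = -25
n1 (MAX): max(-37, -35, -25) = -25
n2-1 (MIN): min(43, 4, 42) = 4
n2-2 (MIN): min(-34, 37) = -34
n2 (MAX): max(4, -34) = 4
r (MIN): min(-25, 4) = -25
At r, MIN picks n1 (lowest: -25).
At n1, MAX picks n1-3 (highest: -25).
At n1-3, MIN picks n1-3-2 (lowest: -25).
Terminal value -25.

r -> n1 -> n1-3 -> n1-3-2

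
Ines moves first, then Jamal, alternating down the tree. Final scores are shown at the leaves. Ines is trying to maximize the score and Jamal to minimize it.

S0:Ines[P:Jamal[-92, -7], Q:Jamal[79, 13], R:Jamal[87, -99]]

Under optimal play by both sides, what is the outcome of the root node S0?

13

P (Jamal): min(-92, -7) = -92
Q (Jamal): min(79, 13) = 13
R (Jamal): min(87, -99) = -99
S0 (Ines): max(-92, 13, -99) = 13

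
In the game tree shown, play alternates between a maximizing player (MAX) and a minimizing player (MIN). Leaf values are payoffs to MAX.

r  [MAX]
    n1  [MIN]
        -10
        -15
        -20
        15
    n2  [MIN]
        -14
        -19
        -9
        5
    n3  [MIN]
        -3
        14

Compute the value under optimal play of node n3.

-3

n3 (MIN): min(-3, 14) = -3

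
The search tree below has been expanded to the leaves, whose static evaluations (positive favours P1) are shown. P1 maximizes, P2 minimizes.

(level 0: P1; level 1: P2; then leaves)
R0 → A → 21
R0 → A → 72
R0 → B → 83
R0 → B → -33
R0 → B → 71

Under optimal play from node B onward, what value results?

-33

B (P2): min(83, -33, 71) = -33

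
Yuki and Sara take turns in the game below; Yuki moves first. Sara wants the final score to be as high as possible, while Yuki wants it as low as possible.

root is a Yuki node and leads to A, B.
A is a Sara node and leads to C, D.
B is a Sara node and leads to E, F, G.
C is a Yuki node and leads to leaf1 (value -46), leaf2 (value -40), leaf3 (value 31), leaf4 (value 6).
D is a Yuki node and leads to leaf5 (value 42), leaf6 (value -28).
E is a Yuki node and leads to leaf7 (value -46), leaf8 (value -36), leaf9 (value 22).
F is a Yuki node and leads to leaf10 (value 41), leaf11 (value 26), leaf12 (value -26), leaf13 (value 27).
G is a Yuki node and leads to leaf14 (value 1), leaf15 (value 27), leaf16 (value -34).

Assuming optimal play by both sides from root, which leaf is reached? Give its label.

leaf6

C (Yuki): min(-46, -40, 31, 6) = -46
D (Yuki): min(42, -28) = -28
A (Sara): max(-46, -28) = -28
E (Yuki): min(-46, -36, 22) = -46
F (Yuki): min(41, 26, -26, 27) = -26
G (Yuki): min(1, 27, -34) = -34
B (Sara): max(-46, -26, -34) = -26
root (Yuki): min(-28, -26) = -28
At root, Yuki picks A (lowest: -28).
At A, Sara picks D (highest: -28).
At D, Yuki picks leaf6 (lowest: -28).
Terminal value -28.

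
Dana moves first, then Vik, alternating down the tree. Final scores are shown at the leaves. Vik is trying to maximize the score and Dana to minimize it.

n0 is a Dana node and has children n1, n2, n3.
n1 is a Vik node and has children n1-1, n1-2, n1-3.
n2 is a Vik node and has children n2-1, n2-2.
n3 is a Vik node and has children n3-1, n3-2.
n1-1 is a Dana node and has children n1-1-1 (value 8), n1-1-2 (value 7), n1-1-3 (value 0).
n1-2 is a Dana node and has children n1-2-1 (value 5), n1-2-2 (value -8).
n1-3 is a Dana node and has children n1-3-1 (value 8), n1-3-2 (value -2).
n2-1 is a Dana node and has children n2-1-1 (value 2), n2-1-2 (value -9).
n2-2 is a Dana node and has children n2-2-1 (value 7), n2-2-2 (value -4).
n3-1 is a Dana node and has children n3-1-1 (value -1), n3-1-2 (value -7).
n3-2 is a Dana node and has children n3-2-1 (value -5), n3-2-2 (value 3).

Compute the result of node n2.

n2-1 (Dana): min(2, -9) = -9
n2-2 (Dana): min(7, -4) = -4
n2 (Vik): max(-9, -4) = -4

-4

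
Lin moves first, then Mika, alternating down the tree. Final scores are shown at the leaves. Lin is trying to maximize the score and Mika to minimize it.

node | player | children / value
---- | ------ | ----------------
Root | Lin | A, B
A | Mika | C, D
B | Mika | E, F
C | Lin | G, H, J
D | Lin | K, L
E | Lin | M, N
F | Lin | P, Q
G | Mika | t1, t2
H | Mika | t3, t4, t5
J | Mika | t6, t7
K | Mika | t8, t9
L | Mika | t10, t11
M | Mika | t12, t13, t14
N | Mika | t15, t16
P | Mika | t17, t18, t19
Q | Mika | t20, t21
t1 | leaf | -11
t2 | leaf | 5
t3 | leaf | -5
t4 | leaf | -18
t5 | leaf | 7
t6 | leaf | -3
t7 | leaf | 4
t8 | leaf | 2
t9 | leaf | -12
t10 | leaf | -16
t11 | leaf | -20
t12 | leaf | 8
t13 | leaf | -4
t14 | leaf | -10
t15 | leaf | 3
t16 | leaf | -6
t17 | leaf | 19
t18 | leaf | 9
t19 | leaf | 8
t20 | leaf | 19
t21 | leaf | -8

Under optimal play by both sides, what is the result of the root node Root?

-6

G (Mika): min(-11, 5) = -11
H (Mika): min(-5, -18, 7) = -18
J (Mika): min(-3, 4) = -3
C (Lin): max(-11, -18, -3) = -3
K (Mika): min(2, -12) = -12
L (Mika): min(-16, -20) = -20
D (Lin): max(-12, -20) = -12
A (Mika): min(-3, -12) = -12
M (Mika): min(8, -4, -10) = -10
N (Mika): min(3, -6) = -6
E (Lin): max(-10, -6) = -6
P (Mika): min(19, 9, 8) = 8
Q (Mika): min(19, -8) = -8
F (Lin): max(8, -8) = 8
B (Mika): min(-6, 8) = -6
Root (Lin): max(-12, -6) = -6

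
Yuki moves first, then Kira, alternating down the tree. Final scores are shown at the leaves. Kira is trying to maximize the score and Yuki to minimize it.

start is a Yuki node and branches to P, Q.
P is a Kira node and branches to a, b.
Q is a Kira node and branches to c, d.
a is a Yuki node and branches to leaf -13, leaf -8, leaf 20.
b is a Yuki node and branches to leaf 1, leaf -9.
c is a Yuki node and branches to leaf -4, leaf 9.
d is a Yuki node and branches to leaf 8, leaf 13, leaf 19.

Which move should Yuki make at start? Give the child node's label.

P

a (Yuki): min(-13, -8, 20) = -13
b (Yuki): min(1, -9) = -9
P (Kira): max(-13, -9) = -9
c (Yuki): min(-4, 9) = -4
d (Yuki): min(8, 13, 19) = 8
Q (Kira): max(-4, 8) = 8
start (Yuki): min(-9, 8) = -9
Yuki at start wants the lowest of {P=-9, Q=8}, so chooses P.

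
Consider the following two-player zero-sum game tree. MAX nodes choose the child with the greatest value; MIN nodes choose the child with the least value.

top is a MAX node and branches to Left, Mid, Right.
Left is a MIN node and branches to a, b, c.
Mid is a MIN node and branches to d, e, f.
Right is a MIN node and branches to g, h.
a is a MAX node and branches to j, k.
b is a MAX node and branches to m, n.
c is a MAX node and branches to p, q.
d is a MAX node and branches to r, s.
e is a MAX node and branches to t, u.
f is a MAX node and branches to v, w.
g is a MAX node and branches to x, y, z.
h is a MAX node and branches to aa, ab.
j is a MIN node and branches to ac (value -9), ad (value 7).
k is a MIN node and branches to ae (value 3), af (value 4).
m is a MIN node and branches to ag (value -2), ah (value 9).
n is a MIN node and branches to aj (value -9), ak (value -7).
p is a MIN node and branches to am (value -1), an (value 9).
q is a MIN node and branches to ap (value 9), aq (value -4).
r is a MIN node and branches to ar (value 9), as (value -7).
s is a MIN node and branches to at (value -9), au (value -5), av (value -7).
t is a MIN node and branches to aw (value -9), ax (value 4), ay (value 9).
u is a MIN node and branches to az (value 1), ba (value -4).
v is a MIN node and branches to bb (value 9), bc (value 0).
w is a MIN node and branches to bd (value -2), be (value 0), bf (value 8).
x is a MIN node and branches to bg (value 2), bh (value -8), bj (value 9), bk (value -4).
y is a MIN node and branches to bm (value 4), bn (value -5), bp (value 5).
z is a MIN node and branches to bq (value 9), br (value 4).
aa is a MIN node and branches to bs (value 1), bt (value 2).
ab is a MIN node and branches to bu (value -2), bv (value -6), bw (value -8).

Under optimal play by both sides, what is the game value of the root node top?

1

j (MIN): min(-9, 7) = -9
k (MIN): min(3, 4) = 3
a (MAX): max(-9, 3) = 3
m (MIN): min(-2, 9) = -2
n (MIN): min(-9, -7) = -9
b (MAX): max(-2, -9) = -2
p (MIN): min(-1, 9) = -1
q (MIN): min(9, -4) = -4
c (MAX): max(-1, -4) = -1
Left (MIN): min(3, -2, -1) = -2
r (MIN): min(9, -7) = -7
s (MIN): min(-9, -5, -7) = -9
d (MAX): max(-7, -9) = -7
t (MIN): min(-9, 4, 9) = -9
u (MIN): min(1, -4) = -4
e (MAX): max(-9, -4) = -4
v (MIN): min(9, 0) = 0
w (MIN): min(-2, 0, 8) = -2
f (MAX): max(0, -2) = 0
Mid (MIN): min(-7, -4, 0) = -7
x (MIN): min(2, -8, 9, -4) = -8
y (MIN): min(4, -5, 5) = -5
z (MIN): min(9, 4) = 4
g (MAX): max(-8, -5, 4) = 4
aa (MIN): min(1, 2) = 1
ab (MIN): min(-2, -6, -8) = -8
h (MAX): max(1, -8) = 1
Right (MIN): min(4, 1) = 1
top (MAX): max(-2, -7, 1) = 1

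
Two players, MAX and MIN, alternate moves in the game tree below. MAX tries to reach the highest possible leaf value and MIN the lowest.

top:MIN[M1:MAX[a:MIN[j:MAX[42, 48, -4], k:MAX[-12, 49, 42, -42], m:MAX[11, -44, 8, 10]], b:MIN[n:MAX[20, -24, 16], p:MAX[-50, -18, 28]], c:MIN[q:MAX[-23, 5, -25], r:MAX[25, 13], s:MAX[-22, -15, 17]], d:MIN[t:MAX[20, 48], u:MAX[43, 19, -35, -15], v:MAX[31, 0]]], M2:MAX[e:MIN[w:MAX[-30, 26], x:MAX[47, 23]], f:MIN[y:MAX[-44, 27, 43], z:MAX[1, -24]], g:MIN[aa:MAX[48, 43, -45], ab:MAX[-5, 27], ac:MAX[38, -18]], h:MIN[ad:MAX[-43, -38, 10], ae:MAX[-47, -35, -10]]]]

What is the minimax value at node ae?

ae (MAX): max(-47, -35, -10) = -10

-10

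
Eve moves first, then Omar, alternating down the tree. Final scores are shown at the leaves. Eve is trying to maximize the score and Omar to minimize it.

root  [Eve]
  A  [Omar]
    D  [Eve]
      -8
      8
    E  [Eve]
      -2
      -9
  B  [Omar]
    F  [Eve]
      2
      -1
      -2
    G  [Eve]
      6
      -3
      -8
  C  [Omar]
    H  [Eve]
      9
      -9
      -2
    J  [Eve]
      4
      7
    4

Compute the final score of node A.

-2

D (Eve): max(-8, 8) = 8
E (Eve): max(-2, -9) = -2
A (Omar): min(8, -2) = -2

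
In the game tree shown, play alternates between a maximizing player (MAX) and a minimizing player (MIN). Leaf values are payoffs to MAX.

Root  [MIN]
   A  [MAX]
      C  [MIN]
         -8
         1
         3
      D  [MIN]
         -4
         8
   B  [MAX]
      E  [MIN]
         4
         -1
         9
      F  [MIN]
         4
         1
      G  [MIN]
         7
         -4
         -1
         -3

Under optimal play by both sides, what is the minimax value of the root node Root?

-4

C (MIN): min(-8, 1, 3) = -8
D (MIN): min(-4, 8) = -4
A (MAX): max(-8, -4) = -4
E (MIN): min(4, -1, 9) = -1
F (MIN): min(4, 1) = 1
G (MIN): min(7, -4, -1, -3) = -4
B (MAX): max(-1, 1, -4) = 1
Root (MIN): min(-4, 1) = -4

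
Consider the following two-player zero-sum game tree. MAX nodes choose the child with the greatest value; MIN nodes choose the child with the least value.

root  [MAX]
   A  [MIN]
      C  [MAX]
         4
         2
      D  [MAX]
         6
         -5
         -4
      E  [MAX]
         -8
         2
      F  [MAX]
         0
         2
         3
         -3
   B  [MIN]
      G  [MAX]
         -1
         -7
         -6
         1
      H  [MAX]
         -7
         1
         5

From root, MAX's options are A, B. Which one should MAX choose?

C (MAX): max(4, 2) = 4
D (MAX): max(6, -5, -4) = 6
E (MAX): max(-8, 2) = 2
F (MAX): max(0, 2, 3, -3) = 3
A (MIN): min(4, 6, 2, 3) = 2
G (MAX): max(-1, -7, -6, 1) = 1
H (MAX): max(-7, 1, 5) = 5
B (MIN): min(1, 5) = 1
root (MAX): max(2, 1) = 2
MAX at root wants the highest of {A=2, B=1}, so chooses A.

A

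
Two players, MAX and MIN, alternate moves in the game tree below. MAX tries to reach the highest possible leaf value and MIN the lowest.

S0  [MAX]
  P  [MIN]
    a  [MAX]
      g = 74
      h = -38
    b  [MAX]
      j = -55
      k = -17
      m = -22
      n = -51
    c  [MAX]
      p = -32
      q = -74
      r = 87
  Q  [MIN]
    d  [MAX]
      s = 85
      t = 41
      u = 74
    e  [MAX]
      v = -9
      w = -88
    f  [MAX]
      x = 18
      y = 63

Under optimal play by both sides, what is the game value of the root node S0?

-9

a (MAX): max(74, -38) = 74
b (MAX): max(-55, -17, -22, -51) = -17
c (MAX): max(-32, -74, 87) = 87
P (MIN): min(74, -17, 87) = -17
d (MAX): max(85, 41, 74) = 85
e (MAX): max(-9, -88) = -9
f (MAX): max(18, 63) = 63
Q (MIN): min(85, -9, 63) = -9
S0 (MAX): max(-17, -9) = -9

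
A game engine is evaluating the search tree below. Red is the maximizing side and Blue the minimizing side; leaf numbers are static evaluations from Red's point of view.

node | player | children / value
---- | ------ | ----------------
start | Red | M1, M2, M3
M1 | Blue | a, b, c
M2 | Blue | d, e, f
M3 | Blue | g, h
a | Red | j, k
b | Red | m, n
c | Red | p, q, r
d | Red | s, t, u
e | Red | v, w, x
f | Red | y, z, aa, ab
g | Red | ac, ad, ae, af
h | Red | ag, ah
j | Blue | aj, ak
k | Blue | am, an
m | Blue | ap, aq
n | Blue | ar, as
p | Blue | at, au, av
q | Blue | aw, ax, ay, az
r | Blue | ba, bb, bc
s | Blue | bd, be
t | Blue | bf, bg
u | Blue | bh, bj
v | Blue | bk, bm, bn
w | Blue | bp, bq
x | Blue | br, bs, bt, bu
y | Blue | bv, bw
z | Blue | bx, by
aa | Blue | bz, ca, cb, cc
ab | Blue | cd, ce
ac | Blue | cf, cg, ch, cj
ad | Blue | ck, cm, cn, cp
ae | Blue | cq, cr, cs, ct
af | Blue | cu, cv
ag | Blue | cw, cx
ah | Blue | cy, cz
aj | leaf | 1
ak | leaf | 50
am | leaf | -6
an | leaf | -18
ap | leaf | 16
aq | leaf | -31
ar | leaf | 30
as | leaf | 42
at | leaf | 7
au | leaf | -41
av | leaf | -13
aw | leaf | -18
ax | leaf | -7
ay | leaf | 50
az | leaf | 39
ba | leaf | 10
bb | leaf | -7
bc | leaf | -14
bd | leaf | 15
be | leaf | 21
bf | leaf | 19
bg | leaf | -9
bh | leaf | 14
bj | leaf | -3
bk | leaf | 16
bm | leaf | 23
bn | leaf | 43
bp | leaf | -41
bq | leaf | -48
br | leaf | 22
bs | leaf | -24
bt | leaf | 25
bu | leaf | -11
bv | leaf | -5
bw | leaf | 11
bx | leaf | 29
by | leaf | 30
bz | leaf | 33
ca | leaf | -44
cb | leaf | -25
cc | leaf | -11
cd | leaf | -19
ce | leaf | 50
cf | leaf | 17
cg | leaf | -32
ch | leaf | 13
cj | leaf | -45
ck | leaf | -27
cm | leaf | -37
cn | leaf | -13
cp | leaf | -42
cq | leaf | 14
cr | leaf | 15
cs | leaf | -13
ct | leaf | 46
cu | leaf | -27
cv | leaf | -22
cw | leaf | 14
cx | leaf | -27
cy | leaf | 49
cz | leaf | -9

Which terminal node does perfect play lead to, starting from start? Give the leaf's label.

j (Blue): min(1, 50) = 1
k (Blue): min(-6, -18) = -18
a (Red): max(1, -18) = 1
m (Blue): min(16, -31) = -31
n (Blue): min(30, 42) = 30
b (Red): max(-31, 30) = 30
p (Blue): min(7, -41, -13) = -41
q (Blue): min(-18, -7, 50, 39) = -18
r (Blue): min(10, -7, -14) = -14
c (Red): max(-41, -18, -14) = -14
M1 (Blue): min(1, 30, -14) = -14
s (Blue): min(15, 21) = 15
t (Blue): min(19, -9) = -9
u (Blue): min(14, -3) = -3
d (Red): max(15, -9, -3) = 15
v (Blue): min(16, 23, 43) = 16
w (Blue): min(-41, -48) = -48
x (Blue): min(22, -24, 25, -11) = -24
e (Red): max(16, -48, -24) = 16
y (Blue): min(-5, 11) = -5
z (Blue): min(29, 30) = 29
aa (Blue): min(33, -44, -25, -11) = -44
ab (Blue): min(-19, 50) = -19
f (Red): max(-5, 29, -44, -19) = 29
M2 (Blue): min(15, 16, 29) = 15
ac (Blue): min(17, -32, 13, -45) = -45
ad (Blue): min(-27, -37, -13, -42) = -42
ae (Blue): min(14, 15, -13, 46) = -13
af (Blue): min(-27, -22) = -27
g (Red): max(-45, -42, -13, -27) = -13
ag (Blue): min(14, -27) = -27
ah (Blue): min(49, -9) = -9
h (Red): max(-27, -9) = -9
M3 (Blue): min(-13, -9) = -13
start (Red): max(-14, 15, -13) = 15
At start, Red picks M2 (highest: 15).
At M2, Blue picks d (lowest: 15).
At d, Red picks s (highest: 15).
At s, Blue picks bd (lowest: 15).
Terminal value 15.

bd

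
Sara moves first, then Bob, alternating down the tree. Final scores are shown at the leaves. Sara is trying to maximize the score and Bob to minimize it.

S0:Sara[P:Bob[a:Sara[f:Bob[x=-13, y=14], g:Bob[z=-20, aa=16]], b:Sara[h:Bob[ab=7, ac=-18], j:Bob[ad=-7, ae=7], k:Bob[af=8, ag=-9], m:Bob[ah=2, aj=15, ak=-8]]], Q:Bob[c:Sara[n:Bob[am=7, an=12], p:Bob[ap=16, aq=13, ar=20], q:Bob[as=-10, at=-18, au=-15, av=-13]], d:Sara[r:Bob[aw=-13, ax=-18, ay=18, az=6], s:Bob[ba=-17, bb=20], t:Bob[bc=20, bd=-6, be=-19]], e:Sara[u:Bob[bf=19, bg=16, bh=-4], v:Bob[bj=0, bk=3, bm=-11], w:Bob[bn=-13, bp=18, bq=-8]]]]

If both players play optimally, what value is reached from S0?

f (Bob): min(-13, 14) = -13
g (Bob): min(-20, 16) = -20
a (Sara): max(-13, -20) = -13
h (Bob): min(7, -18) = -18
j (Bob): min(-7, 7) = -7
k (Bob): min(8, -9) = -9
m (Bob): min(2, 15, -8) = -8
b (Sara): max(-18, -7, -9, -8) = -7
P (Bob): min(-13, -7) = -13
n (Bob): min(7, 12) = 7
p (Bob): min(16, 13, 20) = 13
q (Bob): min(-10, -18, -15, -13) = -18
c (Sara): max(7, 13, -18) = 13
r (Bob): min(-13, -18, 18, 6) = -18
s (Bob): min(-17, 20) = -17
t (Bob): min(20, -6, -19) = -19
d (Sara): max(-18, -17, -19) = -17
u (Bob): min(19, 16, -4) = -4
v (Bob): min(0, 3, -11) = -11
w (Bob): min(-13, 18, -8) = -13
e (Sara): max(-4, -11, -13) = -4
Q (Bob): min(13, -17, -4) = -17
S0 (Sara): max(-13, -17) = -13

-13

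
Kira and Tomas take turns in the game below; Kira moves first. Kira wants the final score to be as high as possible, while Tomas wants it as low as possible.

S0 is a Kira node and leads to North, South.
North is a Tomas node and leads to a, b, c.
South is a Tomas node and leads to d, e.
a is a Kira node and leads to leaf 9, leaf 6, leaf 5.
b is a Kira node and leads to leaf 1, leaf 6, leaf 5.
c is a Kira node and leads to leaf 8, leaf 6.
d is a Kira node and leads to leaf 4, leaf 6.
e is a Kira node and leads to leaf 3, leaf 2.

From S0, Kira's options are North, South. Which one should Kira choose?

North

a (Kira): max(9, 6, 5) = 9
b (Kira): max(1, 6, 5) = 6
c (Kira): max(8, 6) = 8
North (Tomas): min(9, 6, 8) = 6
d (Kira): max(4, 6) = 6
e (Kira): max(3, 2) = 3
South (Tomas): min(6, 3) = 3
S0 (Kira): max(6, 3) = 6
Kira at S0 wants the highest of {North=6, South=3}, so chooses North.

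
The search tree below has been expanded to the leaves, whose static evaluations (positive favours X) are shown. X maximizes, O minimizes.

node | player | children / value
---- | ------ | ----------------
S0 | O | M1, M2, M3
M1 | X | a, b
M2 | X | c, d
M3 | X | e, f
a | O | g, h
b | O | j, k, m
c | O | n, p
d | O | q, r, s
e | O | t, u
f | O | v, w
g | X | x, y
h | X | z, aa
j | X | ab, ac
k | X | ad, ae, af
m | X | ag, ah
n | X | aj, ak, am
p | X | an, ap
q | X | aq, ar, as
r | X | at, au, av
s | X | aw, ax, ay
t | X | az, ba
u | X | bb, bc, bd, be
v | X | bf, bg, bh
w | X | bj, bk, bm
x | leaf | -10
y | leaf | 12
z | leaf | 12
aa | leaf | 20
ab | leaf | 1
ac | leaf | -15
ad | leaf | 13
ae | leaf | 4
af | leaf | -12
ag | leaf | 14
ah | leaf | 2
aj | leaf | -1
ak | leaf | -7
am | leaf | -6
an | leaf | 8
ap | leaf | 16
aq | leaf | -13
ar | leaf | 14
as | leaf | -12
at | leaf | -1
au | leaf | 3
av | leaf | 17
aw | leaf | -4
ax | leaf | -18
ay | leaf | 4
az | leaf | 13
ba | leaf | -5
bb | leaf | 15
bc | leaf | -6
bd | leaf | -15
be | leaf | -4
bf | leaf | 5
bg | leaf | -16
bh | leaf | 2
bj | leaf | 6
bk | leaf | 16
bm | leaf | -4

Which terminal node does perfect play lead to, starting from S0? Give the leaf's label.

ay

g (X): max(-10, 12) = 12
h (X): max(12, 20) = 20
a (O): min(12, 20) = 12
j (X): max(1, -15) = 1
k (X): max(13, 4, -12) = 13
m (X): max(14, 2) = 14
b (O): min(1, 13, 14) = 1
M1 (X): max(12, 1) = 12
n (X): max(-1, -7, -6) = -1
p (X): max(8, 16) = 16
c (O): min(-1, 16) = -1
q (X): max(-13, 14, -12) = 14
r (X): max(-1, 3, 17) = 17
s (X): max(-4, -18, 4) = 4
d (O): min(14, 17, 4) = 4
M2 (X): max(-1, 4) = 4
t (X): max(13, -5) = 13
u (X): max(15, -6, -15, -4) = 15
e (O): min(13, 15) = 13
v (X): max(5, -16, 2) = 5
w (X): max(6, 16, -4) = 16
f (O): min(5, 16) = 5
M3 (X): max(13, 5) = 13
S0 (O): min(12, 4, 13) = 4
At S0, O picks M2 (lowest: 4).
At M2, X picks d (highest: 4).
At d, O picks s (lowest: 4).
At s, X picks ay (highest: 4).
Terminal value 4.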